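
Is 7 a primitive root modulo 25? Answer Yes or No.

No

φ(25) = φ(5^2) = 5·(5−1) = 20 = 2^2 · 5.
Test 7^(20/q) mod 25 for each prime factor q of 20:
7^10 ≡ 24 (mod 25)  [q = 2: ≢ 1 ✓]
7^4 ≡ 1 (mod 25)  [q = 5: ≡ 1 ✗]
Since 7^4 ≡ 1, the order of 7 divides 4 < 20, so 7 is not a primitive root.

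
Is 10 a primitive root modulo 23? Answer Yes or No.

Yes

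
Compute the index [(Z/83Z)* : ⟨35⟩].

1

Since 35 ∈ (Z/83Z)^×, its order divides φ(83) = 83 − 1 = 82 = 2 · 41.
Divisors of 82: 1, 2, 41, 82.
Evaluate successive powers at the divisors of 82:
35^1 ≡ 35 (mod 83)
35^2 ≡ 63 (mod 83)
35^41 ≡ 82 (mod 83)
35^82 ≡ 1 (mod 83) ✓
Thus |⟨35⟩| = ord(35) = 82.
Index = |(Z/83Z)^×| / |⟨35⟩| = 82 / 82 = 1.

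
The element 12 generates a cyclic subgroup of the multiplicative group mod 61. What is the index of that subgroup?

4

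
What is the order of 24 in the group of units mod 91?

By Lagrange's theorem, ord_91(24) divides φ(91) = φ(7·13) = (7−1)·(13−1) = 6·12 = 72 = 2^3 · 3^2.
Divisors of 72: 1, 2, 3, 4, 6, 8, 9, 12, 18, 24, 36, 72.
Compute 24^d (mod 91) for the divisors d until we hit 1:
24^1 ≡ 24 (mod 91)
24^2 ≡ 30 (mod 91)
24^3 ≡ 83 (mod 91)
24^4 ≡ 81 (mod 91)
24^6 ≡ 64 (mod 91)
24^8 ≡ 9 (mod 91)
24^9 ≡ 34 (mod 91)
24^12 ≡ 1 (mod 91) ✓
Therefore the multiplicative order of 24 modulo 91 is 12.

12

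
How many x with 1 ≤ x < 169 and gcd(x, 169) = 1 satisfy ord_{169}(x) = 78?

24

φ(169) = φ(13^2) = 13·(13−1) = 156 = 2^2 · 3 · 13.
Since (Z/169Z)^× is cyclic of order 156, the number of elements of order d is φ(d) when d | 156 and 0 otherwise.
78 = 2 · 3 · 13 divides 156, and φ(78) = 24.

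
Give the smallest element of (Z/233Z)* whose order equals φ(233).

3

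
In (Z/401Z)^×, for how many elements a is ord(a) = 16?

φ(401) = 401 − 1 = 400 = 2^4 · 5^2.
Since (Z/401Z)^× is cyclic of order 400, the number of elements of order d is φ(d) when d | 400 and 0 otherwise.
16 = 2^4 divides 400, and φ(16) = 8.

8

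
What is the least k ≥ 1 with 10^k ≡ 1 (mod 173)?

43

Since 10 ∈ (Z/173Z)^×, its order divides φ(173) = 173 − 1 = 172 = 2^2 · 43.
Divisors of 172: 1, 2, 4, 43, 86, 172.
Evaluate successive powers at the divisors of 172:
10^1 ≡ 10 (mod 173)
10^2 ≡ 100 (mod 173)
10^4 ≡ 139 (mod 173)
10^43 ≡ 1 (mod 173) ✓
Hence ord(10) = 43.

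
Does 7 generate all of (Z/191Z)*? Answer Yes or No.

No

φ(191) = 191 − 1 = 190 = 2 · 5 · 19.
Test 7^(190/q) mod 191 for each prime factor q of 190:
7^95 ≡ 190 (mod 191)  [q = 2: ≢ 1 ✓]
7^38 ≡ 39 (mod 191)  [q = 5: ≢ 1 ✓]
7^10 ≡ 1 (mod 191)  [q = 19: ≡ 1 ✗]
The check at q = 19 fails, so 7 generates a proper subgroup.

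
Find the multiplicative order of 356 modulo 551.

252

The order of 356 must divide φ(551) = φ(19·29) = (19−1)·(29−1) = 18·28 = 504 = 2^3 · 3^2 · 7.
Divisors of 504: 1, 2, 3, 4, 6, 7, 8, 9, 12, 14, 18, 21, 24, 28, 36, 42, 56, 63, 72, 84, 126, 168, 252, 504.
Evaluate successive powers at the divisors of 504:
356^1 ≡ 356 (mod 551)
356^2 ≡ 6 (mod 551)
356^3 ≡ 483 (mod 551)
356^4 ≡ 36 (mod 551)
356^6 ≡ 216 (mod 551)
356^7 ≡ 307 (mod 551)
356^8 ≡ 194 (mod 551)
356^9 ≡ 189 (mod 551)
356^12 ≡ 372 (mod 551)
356^14 ≡ 28 (mod 551)
356^18 ≡ 457 (mod 551)
356^21 ≡ 331 (mod 551)
356^24 ≡ 83 (mod 551)
356^28 ≡ 233 (mod 551)
356^36 ≡ 20 (mod 551)
356^42 ≡ 463 (mod 551)
356^56 ≡ 291 (mod 551)
356^63 ≡ 75 (mod 551)
356^72 ≡ 400 (mod 551)
356^84 ≡ 30 (mod 551)
356^126 ≡ 115 (mod 551)
356^168 ≡ 349 (mod 551)
356^252 ≡ 1 (mod 551) ✓
The smallest such exponent is 252, so the order of 356 is 252.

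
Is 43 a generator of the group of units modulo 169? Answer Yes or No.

φ(169) = φ(13^2) = 13·(13−1) = 156 = 2^2 · 3 · 13.
An element g generates (Z/169Z)^× iff g^(156/q) ≢ 1 (mod 169) for each prime q ∈ {2, 3, 13}.
43^78 ≡ 1 (mod 169)  [q = 2: ≡ 1 ✗]
43^52 ≡ 22 (mod 169)  [q = 3: ≢ 1 ✓]
43^12 ≡ 27 (mod 169)  [q = 13: ≢ 1 ✓]
43^78 ≡ 1 shows ord(43) | 78, strictly less than φ(169); not a primitive root.

No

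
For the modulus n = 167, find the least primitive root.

5

φ(167) = 167 − 1 = 166 = 2 · 83.
Test candidates g = 2, 3, … against the prime factors q ∈ {2, 83} of φ(167): g is a generator iff g^(166/q) ≢ 1 for every such q.
g = 2: 2^83 ≡ 1 — hits 1, so not a primitive root.
g = 3: 3^83 ≡ 1 — hits 1, so not a primitive root.
g = 4: 4^83 ≡ 1 — hits 1, so not a primitive root.
g = 5: 5^83 ≡ 166; 5^2 ≡ 25 — none is 1, so 5 is a primitive root.
The smallest primitive root modulo 167 is 5.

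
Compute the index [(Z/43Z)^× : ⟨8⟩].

Since 8 ∈ (Z/43Z)^×, its order divides φ(43) = 43 − 1 = 42 = 2 · 3 · 7.
Divisors of 42: 1, 2, 3, 6, 7, 14, 21, 42.
Compute 8^d (mod 43) for the divisors d until we hit 1:
8^1 ≡ 8 (mod 43)
8^2 ≡ 21 (mod 43)
8^3 ≡ 39 (mod 43)
8^6 ≡ 16 (mod 43)
8^7 ≡ 42 (mod 43)
8^14 ≡ 1 (mod 43) ✓
Thus |⟨8⟩| = ord(8) = 14.
[(Z/43Z)^× : ⟨8⟩] = 42/14 = 3.

3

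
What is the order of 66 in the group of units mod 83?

82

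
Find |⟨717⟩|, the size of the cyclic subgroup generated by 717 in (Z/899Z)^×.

The order of 717 must divide φ(899) = φ(29·31) = (29−1)·(31−1) = 28·30 = 840 = 2^3 · 3 · 5 · 7.
Divisors of 840: 1, 2, 3, 4, 5, 6, 7, 8, 10, 12, 14, 15, 20, 21, 24, 28, 30, 35, 40, 42, 56, 60, 70, 84, 105, 120, 140, 168, 210, 280, 420, 840.
Check 717^d mod 899 for each divisor in increasing order:
717^1 ≡ 717 (mod 899)
717^2 ≡ 760 (mod 899)
717^3 ≡ 126 (mod 899)
717^4 ≡ 442 (mod 899)
717^5 ≡ 466 (mod 899)
717^6 ≡ 593 (mod 899)
717^7 ≡ 853 (mod 899)
717^8 ≡ 281 (mod 899)
717^10 ≡ 497 (mod 899)
717^12 ≡ 140 (mod 899)
717^14 ≡ 318 (mod 899)
717^15 ≡ 559 (mod 899)
717^20 ≡ 683 (mod 899)
717^21 ≡ 655 (mod 899)
717^24 ≡ 721 (mod 899)
717^28 ≡ 436 (mod 899)
717^30 ≡ 528 (mod 899)
717^35 ≡ 621 (mod 899)
717^40 ≡ 807 (mod 899)
717^42 ≡ 202 (mod 899)
717^56 ≡ 407 (mod 899)
717^60 ≡ 94 (mod 899)
717^70 ≡ 869 (mod 899)
717^84 ≡ 349 (mod 899)
717^105 ≡ 249 (mod 899)
717^120 ≡ 745 (mod 899)
717^140 ≡ 1 (mod 899) ✓
Therefore the multiplicative order of 717 modulo 899 is 140.

140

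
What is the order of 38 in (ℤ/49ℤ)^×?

42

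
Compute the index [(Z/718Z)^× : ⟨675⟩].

2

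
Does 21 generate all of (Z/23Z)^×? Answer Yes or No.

Yes

φ(23) = 23 − 1 = 22 = 2 · 11.
Test 21^(22/q) mod 23 for each prime factor q of 22:
21^11 ≡ 22 (mod 23)  [q = 2: ≢ 1 ✓]
21^2 ≡ 4 (mod 23)  [q = 11: ≢ 1 ✓]
None equal 1, so ord_23(21) = 22: 21 is a primitive root.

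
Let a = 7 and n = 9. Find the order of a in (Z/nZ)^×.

Since 7 ∈ (Z/9Z)^×, its order divides φ(9) = φ(3^2) = 3·(3−1) = 6 = 2 · 3.
Divisors of 6: 1, 2, 3, 6.
Evaluate successive powers at the divisors of 6:
7^1 ≡ 7 (mod 9)
7^2 ≡ 4 (mod 9)
7^3 ≡ 1 (mod 9) ✓
Therefore the multiplicative order of 7 modulo 9 is 3.

3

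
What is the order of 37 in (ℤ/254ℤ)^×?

9

ord(37) | φ(254) = φ(2)·φ(127) = 1·126 = 126 = 2 · 3^2 · 7.
Divisors of 126: 1, 2, 3, 6, 7, 9, 14, 18, 21, 42, 63, 126.
Test each divisor d:
37^1 ≡ 37 (mod 254)
37^2 ≡ 99 (mod 254)
37^3 ≡ 107 (mod 254)
37^6 ≡ 19 (mod 254)
37^7 ≡ 195 (mod 254)
37^9 ≡ 1 (mod 254) ✓
Hence ord(37) = 9.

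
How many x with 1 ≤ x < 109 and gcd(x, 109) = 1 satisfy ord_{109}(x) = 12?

4

φ(109) = 109 − 1 = 108 = 2^2 · 3^3.
Since (Z/109Z)^× is cyclic of order 108, the number of elements of order d is φ(d) when d | 108 and 0 otherwise.
12 = 2^2 · 3 divides 108, and φ(12) = 4.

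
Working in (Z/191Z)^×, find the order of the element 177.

The order of 177 must divide φ(191) = 191 − 1 = 190 = 2 · 5 · 19.
Divisors of 190: 1, 2, 5, 10, 19, 38, 95, 190.
Compute 177^d (mod 191) for the divisors d until we hit 1:
177^1 ≡ 177
177^2 ≡ 5
177^5 ≡ 32
177^10 ≡ 69
177^19 ≡ 1
Therefore the multiplicative order of 177 modulo 191 is 19.

19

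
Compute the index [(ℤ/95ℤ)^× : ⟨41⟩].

ord(41) | φ(95) = φ(5·19) = (5−1)·(19−1) = 4·18 = 72 = 2^3 · 3^2.
Divisors of 72: 1, 2, 3, 4, 6, 8, 9, 12, 18, 24, 36, 72.
Test each divisor d:
41^1 ≡ 41
41^2 ≡ 66
41^3 ≡ 46
41^4 ≡ 81
41^6 ≡ 26
41^8 ≡ 6
41^9 ≡ 56
41^12 ≡ 11
41^18 ≡ 1
Thus |⟨41⟩| = ord(41) = 18.
[(Z/95Z)^× : ⟨41⟩] = 72/18 = 4.

4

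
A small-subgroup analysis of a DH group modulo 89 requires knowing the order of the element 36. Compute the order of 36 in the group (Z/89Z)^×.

44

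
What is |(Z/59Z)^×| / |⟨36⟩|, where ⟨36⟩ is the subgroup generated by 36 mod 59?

Since 36 ∈ (Z/59Z)^×, its order divides φ(59) = 59 − 1 = 58 = 2 · 29.
Divisors of 58: 1, 2, 29, 58.
Evaluate successive powers at the divisors of 58:
36^1 ≡ 36
36^2 ≡ 57
36^29 ≡ 1
The order of 36 is 29, so the subgroup it generates has 29 elements.
The index is φ(59) / ord(36) = 58 / 29 = 2.

2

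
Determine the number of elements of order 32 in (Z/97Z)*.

16

φ(97) = 97 − 1 = 96 = 2^5 · 3.
In a cyclic group of order 96, there are φ(d) elements of order d for each divisor d of 96, and zero for non-divisors.
32 = 2^5 divides 96, and φ(32) = 16.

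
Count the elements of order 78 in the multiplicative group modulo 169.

24

φ(169) = φ(13^2) = 13·(13−1) = 156 = 2^2 · 3 · 13.
(Z/169Z)^× is cyclic (|G| = 156); a cyclic group of order m has exactly φ(d) elements of each order d | m, and none otherwise.
78 = 2 · 3 · 13 divides 156, and φ(78) = 24.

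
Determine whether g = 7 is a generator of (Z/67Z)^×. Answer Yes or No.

Yes

φ(67) = 67 − 1 = 66 = 2 · 3 · 11.
It suffices to check that the order of 7 is not a proper divisor of 66: compute 7^(66/q) for q ∈ {2, 3, 11}.
7^33 ≡ 66 (mod 67)  [q = 2: ≢ 1 ✓]
7^22 ≡ 29 (mod 67)  [q = 3: ≢ 1 ✓]
7^6 ≡ 64 (mod 67)  [q = 11: ≢ 1 ✓]
Every test exponent gives a nontrivial residue, hence 7 generates the full group.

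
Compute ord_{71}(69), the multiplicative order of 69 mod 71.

70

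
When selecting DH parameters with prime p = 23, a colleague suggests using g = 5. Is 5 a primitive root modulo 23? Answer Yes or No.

Yes

φ(23) = 23 − 1 = 22 = 2 · 11.
An element g generates (Z/23Z)^× iff g^(22/q) ≢ 1 (mod 23) for each prime q ∈ {2, 11}.
5^11 ≡ 22 (mod 23)  [q = 2: ≢ 1 ✓]
5^2 ≡ 2 (mod 23)  [q = 11: ≢ 1 ✓]
Every test exponent gives a nontrivial residue, hence 5 generates the full group.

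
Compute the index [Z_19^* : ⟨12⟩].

The order of 12 must divide φ(19) = 19 − 1 = 18 = 2 · 3^2.
Divisors of 18: 1, 2, 3, 6, 9, 18.
Evaluate successive powers at the divisors of 18:
12^1 ≡ 12
12^2 ≡ 11
12^3 ≡ 18
12^6 ≡ 1
The order of 12 is 6, so the subgroup it generates has 6 elements.
The index is φ(19) / ord(12) = 18 / 6 = 3.

3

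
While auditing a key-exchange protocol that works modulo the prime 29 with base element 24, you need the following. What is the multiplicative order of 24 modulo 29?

7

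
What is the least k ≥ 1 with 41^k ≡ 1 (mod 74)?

18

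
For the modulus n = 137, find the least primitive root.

φ(137) = 137 − 1 = 136 = 2^3 · 17.
g is a primitive root iff g^(136/q) ≢ 1 (mod 137) for each prime q ∈ {2, 17}.
g = 2: 2^68 ≡ 1 — hits 1, so not a primitive root.
g = 3: 3^68 ≡ 136; 3^8 ≡ 122 — none is 1, so 3 is a primitive root.
The smallest primitive root modulo 137 is 3.

3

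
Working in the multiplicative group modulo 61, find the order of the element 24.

20

ord(24) | φ(61) = 61 − 1 = 60 = 2^2 · 3 · 5.
Divisors of 60: 1, 2, 3, 4, 5, 6, 10, 12, 15, 20, 30, 60.
Test each divisor d:
24^1 ≡ 24 (mod 61)
24^2 ≡ 27 (mod 61)
24^3 ≡ 38 (mod 61)
24^4 ≡ 58 (mod 61)
24^5 ≡ 50 (mod 61)
24^6 ≡ 41 (mod 61)
24^10 ≡ 60 (mod 61)
24^12 ≡ 34 (mod 61)
24^15 ≡ 11 (mod 61)
24^20 ≡ 1 (mod 61) ✓
Hence ord(24) = 20.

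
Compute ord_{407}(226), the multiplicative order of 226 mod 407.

By Lagrange's theorem, ord_407(226) divides φ(407) = φ(11·37) = (11−1)·(37−1) = 10·36 = 360 = 2^3 · 3^2 · 5.
Divisors of 360: 1, 2, 3, 4, 5, 6, 8, 9, 10, 12, 15, 18, 20, 24, 30, 36, 40, 45, 60, 72, 90, 120, 180, 360.
Compute 226^d (mod 407) for the divisors d until we hit 1:
226^1 ≡ 226
226^2 ≡ 201
226^3 ≡ 249
226^4 ≡ 108
226^5 ≡ 395
226^6 ≡ 137
226^8 ≡ 268
226^9 ≡ 332
226^10 ≡ 144
226^12 ≡ 47
226^15 ≡ 307
226^18 ≡ 334
226^20 ≡ 386
226^24 ≡ 174
226^30 ≡ 232
226^36 ≡ 38
226^40 ≡ 34
226^45 ≡ 406
226^60 ≡ 100
226^72 ≡ 223
226^90 ≡ 1
Hence ord(226) = 90.

90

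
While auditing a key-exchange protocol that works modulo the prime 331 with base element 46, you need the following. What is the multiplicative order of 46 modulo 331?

ord(46) | φ(331) = 331 − 1 = 330 = 2 · 3 · 5 · 11.
Divisors of 330: 1, 2, 3, 5, 6, 10, 11, 15, 22, 30, 33, 55, 66, 110, 165, 330.
Check 46^d mod 331 for each divisor in increasing order:
46^1 ≡ 46 (mod 331)
46^2 ≡ 130 (mod 331)
46^3 ≡ 22 (mod 331)
46^5 ≡ 212 (mod 331)
46^6 ≡ 153 (mod 331)
46^10 ≡ 259 (mod 331)
46^11 ≡ 329 (mod 331)
46^15 ≡ 293 (mod 331)
46^22 ≡ 4 (mod 331)
46^30 ≡ 120 (mod 331)
46^33 ≡ 323 (mod 331)
46^55 ≡ 299 (mod 331)
46^66 ≡ 64 (mod 331)
46^110 ≡ 31 (mod 331)
46^165 ≡ 1 (mod 331) ✓
The smallest such exponent is 165, so the order of 46 is 165.

165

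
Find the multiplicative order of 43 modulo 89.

88

By Lagrange's theorem, ord_89(43) divides φ(89) = 89 − 1 = 88 = 2^3 · 11.
Divisors of 88: 1, 2, 4, 8, 11, 22, 44, 88.
Compute 43^d (mod 89) for the divisors d until we hit 1:
43^1 ≡ 43 (mod 89)
43^2 ≡ 69 (mod 89)
43^4 ≡ 44 (mod 89)
43^8 ≡ 67 (mod 89)
43^11 ≡ 52 (mod 89)
43^22 ≡ 34 (mod 89)
43^44 ≡ 88 (mod 89)
43^88 ≡ 1 (mod 89) ✓
Therefore the multiplicative order of 43 modulo 89 is 88.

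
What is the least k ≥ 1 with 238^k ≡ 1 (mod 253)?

The order of 238 must divide φ(253) = φ(11·23) = (11−1)·(23−1) = 10·22 = 220 = 2^2 · 5 · 11.
Divisors of 220: 1, 2, 4, 5, 10, 11, 20, 22, 44, 55, 110, 220.
Test each divisor d:
238^1 ≡ 238 (mod 253)
238^2 ≡ 225 (mod 253)
238^4 ≡ 25 (mod 253)
238^5 ≡ 131 (mod 253)
238^10 ≡ 210 (mod 253)
238^11 ≡ 139 (mod 253)
238^20 ≡ 78 (mod 253)
238^22 ≡ 93 (mod 253)
238^44 ≡ 47 (mod 253)
238^55 ≡ 208 (mod 253)
238^110 ≡ 1 (mod 253) ✓
Hence ord(238) = 110.

110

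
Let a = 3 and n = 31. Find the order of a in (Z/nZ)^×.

By Lagrange's theorem, ord_31(3) divides φ(31) = 31 − 1 = 30 = 2 · 3 · 5.
Divisors of 30: 1, 2, 3, 5, 6, 10, 15, 30.
Compute 3^d (mod 31) for the divisors d until we hit 1:
3^1 ≡ 3 (mod 31)
3^2 ≡ 9 (mod 31)
3^3 ≡ 27 (mod 31)
3^5 ≡ 26 (mod 31)
3^6 ≡ 16 (mod 31)
3^10 ≡ 25 (mod 31)
3^15 ≡ 30 (mod 31)
3^30 ≡ 1 (mod 31) ✓
The smallest such exponent is 30, so the order of 3 is 30.

30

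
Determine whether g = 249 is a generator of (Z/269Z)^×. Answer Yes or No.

φ(269) = 269 − 1 = 268 = 2^2 · 67.
An element g generates (Z/269Z)^× iff g^(268/q) ≢ 1 (mod 269) for each prime q ∈ {2, 67}.
249^134 ≡ 1 (mod 269)  [q = 2: ≡ 1 ✗]
249^4 ≡ 214 (mod 269)  [q = 67: ≢ 1 ✓]
The check at q = 2 fails, so 249 generates a proper subgroup.

No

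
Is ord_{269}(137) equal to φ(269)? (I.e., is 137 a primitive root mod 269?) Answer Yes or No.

Yes

φ(269) = 269 − 1 = 268 = 2^2 · 67.
Test 137^(268/q) mod 269 for each prime factor q of 268:
137^134 ≡ 268 (mod 269)  [q = 2: ≢ 1 ✓]
137^4 ≡ 224 (mod 269)  [q = 67: ≢ 1 ✓]
All checks pass, so 137 has order 268 and is a primitive root modulo 269.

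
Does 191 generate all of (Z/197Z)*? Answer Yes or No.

φ(197) = 197 − 1 = 196 = 2^2 · 7^2.
191 is a primitive root mod 197 iff 191^(φ(197)/q) ≢ 1 for every prime q | φ(197), i.e. q ∈ {2, 7}.
191^98 ≡ 1 (mod 197)  [q = 2: ≡ 1 ✗]
191^28 ≡ 1 (mod 197)  [q = 7: ≡ 1 ✗]
The check at q = 2 fails, so 191 generates a proper subgroup.

No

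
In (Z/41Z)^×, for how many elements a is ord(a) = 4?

2

φ(41) = 41 − 1 = 40 = 2^3 · 5.
In a cyclic group of order 40, there are φ(d) elements of order d for each divisor d of 40, and zero for non-divisors.
4 = 2^2 divides 40, and φ(4) = 2.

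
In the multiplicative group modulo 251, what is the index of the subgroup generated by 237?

2

By Lagrange's theorem, ord_251(237) divides φ(251) = 251 − 1 = 250 = 2 · 5^3.
Divisors of 250: 1, 2, 5, 10, 25, 50, 125, 250.
Evaluate successive powers at the divisors of 250:
237^1 ≡ 237 (mod 251)
237^2 ≡ 196 (mod 251)
237^5 ≡ 69 (mod 251)
237^10 ≡ 243 (mod 251)
237^25 ≡ 149 (mod 251)
237^50 ≡ 113 (mod 251)
237^125 ≡ 1 (mod 251) ✓
The order of 237 is 125, so the subgroup it generates has 125 elements.
[(Z/251Z)^× : ⟨237⟩] = 250/125 = 2.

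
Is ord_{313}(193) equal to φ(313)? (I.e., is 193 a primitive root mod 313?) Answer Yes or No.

Yes

φ(313) = 313 − 1 = 312 = 2^3 · 3 · 13.
An element g generates (Z/313Z)^× iff g^(312/q) ≢ 1 (mod 313) for each prime q ∈ {2, 3, 13}.
193^156 ≡ 312 (mod 313)  [q = 2: ≢ 1 ✓]
193^104 ≡ 98 (mod 313)  [q = 3: ≢ 1 ✓]
193^24 ≡ 27 (mod 313)  [q = 13: ≢ 1 ✓]
Every test exponent gives a nontrivial residue, hence 193 generates the full group.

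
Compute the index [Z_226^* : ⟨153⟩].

7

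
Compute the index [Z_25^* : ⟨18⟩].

5

ord(18) | φ(25) = φ(5^2) = 5·(5−1) = 20 = 2^2 · 5.
Divisors of 20: 1, 2, 4, 5, 10, 20.
Evaluate successive powers at the divisors of 20:
18^1 ≡ 18 (mod 25)
18^2 ≡ 24 (mod 25)
18^4 ≡ 1 (mod 25) ✓
So ord_25(18) = 4, hence |⟨18⟩| = 4.
[(Z/25Z)^× : ⟨18⟩] = 20/4 = 5.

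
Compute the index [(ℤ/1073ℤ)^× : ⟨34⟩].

8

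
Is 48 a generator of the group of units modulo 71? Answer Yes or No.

No

φ(71) = 71 − 1 = 70 = 2 · 5 · 7.
An element g generates (Z/71Z)^× iff g^(70/q) ≢ 1 (mod 71) for each prime q ∈ {2, 5, 7}.
48^35 ≡ 1 (mod 71)  [q = 2: ≡ 1 ✗]
48^14 ≡ 1 (mod 71)  [q = 5: ≡ 1 ✗]
48^10 ≡ 45 (mod 71)  [q = 7: ≢ 1 ✓]
Since 48^35 ≡ 1, the order of 48 divides 35 < 70, so 48 is not a primitive root.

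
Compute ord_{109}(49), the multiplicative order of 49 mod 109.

27

The order of 49 must divide φ(109) = 109 − 1 = 108 = 2^2 · 3^3.
Divisors of 108: 1, 2, 3, 4, 6, 9, 12, 18, 27, 36, 54, 108.
Compute 49^d (mod 109) for the divisors d until we hit 1:
49^1 ≡ 49 (mod 109)
49^2 ≡ 3 (mod 109)
49^3 ≡ 38 (mod 109)
49^4 ≡ 9 (mod 109)
49^6 ≡ 27 (mod 109)
49^9 ≡ 45 (mod 109)
49^12 ≡ 75 (mod 109)
49^18 ≡ 63 (mod 109)
49^27 ≡ 1 (mod 109) ✓
So ord_109(49) = 27.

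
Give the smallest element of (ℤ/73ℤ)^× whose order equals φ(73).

φ(73) = 73 − 1 = 72 = 2^3 · 3^2.
Test candidates g = 2, 3, … against the prime factors q ∈ {2, 3} of φ(73): g is a generator iff g^(72/q) ≢ 1 for every such q.
g = 2: 2^36 ≡ 1 — hits 1, so not a primitive root.
g = 3: 3^36 ≡ 1 — hits 1, so not a primitive root.
g = 4: 4^36 ≡ 1 — hits 1, so not a primitive root.
g = 5: 5^36 ≡ 72; 5^24 ≡ 8 — none is 1, so 5 is a primitive root.
The smallest primitive root modulo 73 is 5.

5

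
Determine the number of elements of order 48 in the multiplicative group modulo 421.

φ(421) = 421 − 1 = 420 = 2^2 · 3 · 5 · 7.
In a cyclic group of order 420, there are φ(d) elements of order d for each divisor d of 420, and zero for non-divisors.
Here 420 is not a multiple of 48, so there are no elements of order 48.

0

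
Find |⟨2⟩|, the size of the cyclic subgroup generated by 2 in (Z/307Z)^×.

102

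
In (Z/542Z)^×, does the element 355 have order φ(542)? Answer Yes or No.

No

φ(542) = φ(2)·φ(271) = 1·270 = 270 = 2 · 3^3 · 5.
355 is a primitive root mod 542 iff 355^(φ(542)/q) ≢ 1 for every prime q | φ(542), i.e. q ∈ {2, 3, 5}.
355^135 ≡ 541 (mod 542)  [q = 2: ≢ 1 ✓]
355^90 ≡ 1 (mod 542)  [q = 3: ≡ 1 ✗]
355^54 ≡ 371 (mod 542)  [q = 5: ≢ 1 ✓]
355^90 ≡ 1 shows ord(355) | 90, strictly less than φ(542); not a primitive root.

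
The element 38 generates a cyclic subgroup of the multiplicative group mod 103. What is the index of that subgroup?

2

ord(38) | φ(103) = 103 − 1 = 102 = 2 · 3 · 17.
Divisors of 102: 1, 2, 3, 6, 17, 34, 51, 102.
Compute 38^d (mod 103) for the divisors d until we hit 1:
38^1 ≡ 38 (mod 103)
38^2 ≡ 2 (mod 103)
38^3 ≡ 76 (mod 103)
38^6 ≡ 8 (mod 103)
38^17 ≡ 46 (mod 103)
38^34 ≡ 56 (mod 103)
38^51 ≡ 1 (mod 103) ✓
Thus |⟨38⟩| = ord(38) = 51.
[(Z/103Z)^× : ⟨38⟩] = 102/51 = 2.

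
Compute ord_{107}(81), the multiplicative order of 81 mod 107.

Since 81 ∈ (Z/107Z)^×, its order divides φ(107) = 107 − 1 = 106 = 2 · 53.
Divisors of 106: 1, 2, 53, 106.
Test each divisor d:
81^1 ≡ 81
81^2 ≡ 34
81^53 ≡ 1
The smallest such exponent is 53, so the order of 81 is 53.

53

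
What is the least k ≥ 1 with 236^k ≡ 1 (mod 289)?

136

ord(236) | φ(289) = φ(17^2) = 17·(17−1) = 272 = 2^4 · 17.
Divisors of 272: 1, 2, 4, 8, 16, 17, 34, 68, 136, 272.
Compute 236^d (mod 289) for the divisors d until we hit 1:
236^1 ≡ 236
236^2 ≡ 208
236^4 ≡ 203
236^8 ≡ 171
236^16 ≡ 52
236^17 ≡ 134
236^34 ≡ 38
236^68 ≡ 288
236^136 ≡ 1
Hence ord(236) = 136.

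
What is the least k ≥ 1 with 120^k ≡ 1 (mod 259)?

9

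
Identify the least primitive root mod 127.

3

φ(127) = 127 − 1 = 126 = 2 · 3^2 · 7.
g is a primitive root iff g^(126/q) ≢ 1 (mod 127) for each prime q ∈ {2, 3, 7}.
g = 2: 2^63 ≡ 1 — hits 1, so not a primitive root.
g = 3: 3^63 ≡ 126; 3^42 ≡ 107; 3^18 ≡ 4 — none is 1, so 3 is a primitive root.
So 3 is the smallest generator of (Z/127Z)^×.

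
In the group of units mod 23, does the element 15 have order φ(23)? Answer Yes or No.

Yes

φ(23) = 23 − 1 = 22 = 2 · 11.
15 is a primitive root mod 23 iff 15^(φ(23)/q) ≢ 1 for every prime q | φ(23), i.e. q ∈ {2, 11}.
15^11 ≡ 22 (mod 23)  [q = 2: ≢ 1 ✓]
15^2 ≡ 18 (mod 23)  [q = 11: ≢ 1 ✓]
None equal 1, so ord_23(15) = 22: 15 is a primitive root.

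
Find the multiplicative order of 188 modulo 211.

5

ord(188) | φ(211) = 211 − 1 = 210 = 2 · 3 · 5 · 7.
Divisors of 210: 1, 2, 3, 5, 6, 7, 10, 14, 15, 21, 30, 35, 42, 70, 105, 210.
Compute 188^d (mod 211) for the divisors d until we hit 1:
188^1 ≡ 188
188^2 ≡ 107
188^3 ≡ 71
188^5 ≡ 1
Hence ord(188) = 5.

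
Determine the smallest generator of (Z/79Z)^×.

3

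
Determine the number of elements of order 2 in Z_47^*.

φ(47) = 47 − 1 = 46 = 2 · 23.
(Z/47Z)^× is cyclic (|G| = 46); a cyclic group of order m has exactly φ(d) elements of each order d | m, and none otherwise.
2 | 46, and φ(2) = 2 − 1 = 1.

1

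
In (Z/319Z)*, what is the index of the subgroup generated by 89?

The order of 89 must divide φ(319) = φ(11·29) = (11−1)·(29−1) = 10·28 = 280 = 2^3 · 5 · 7.
Divisors of 280: 1, 2, 4, 5, 7, 8, 10, 14, 20, 28, 35, 40, 56, 70, 140, 280.
Test each divisor d:
89^1 ≡ 89 (mod 319)
89^2 ≡ 265 (mod 319)
89^4 ≡ 45 (mod 319)
89^5 ≡ 177 (mod 319)
89^7 ≡ 12 (mod 319)
89^8 ≡ 111 (mod 319)
89^10 ≡ 67 (mod 319)
89^14 ≡ 144 (mod 319)
89^20 ≡ 23 (mod 319)
89^28 ≡ 1 (mod 319) ✓
So ord_319(89) = 28, hence |⟨89⟩| = 28.
Index = |(Z/319Z)^×| / |⟨89⟩| = 280 / 28 = 10.

10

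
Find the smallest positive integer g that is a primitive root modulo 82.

7

φ(82) = φ(2)·φ(41) = 1·40 = 40 = 2^3 · 5.
g is a primitive root iff g^(40/q) ≢ 1 (mod 82) for each prime q ∈ {2, 5}.
g = 2: gcd(2, 82) = 2 > 1, not a unit — skip.
g = 3: 3^20 ≡ 81; 3^8 ≡ 1 — hits 1, so not a primitive root.
g = 4: gcd(4, 82) = 2 > 1, not a unit — skip.
g = 5: 5^20 ≡ 1 — hits 1, so not a primitive root.
g = 6: gcd(6, 82) = 2 > 1, not a unit — skip.
g = 7: 7^20 ≡ 81; 7^8 ≡ 37 — none is 1, so 7 is a primitive root.
So 7 is the smallest generator of (Z/82Z)^×.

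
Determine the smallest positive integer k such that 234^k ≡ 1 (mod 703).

The order of 234 must divide φ(703) = φ(19·37) = (19−1)·(37−1) = 18·36 = 648 = 2^3 · 3^4.
Divisors of 648: 1, 2, 3, 4, 6, 8, 9, 12, 18, 24, 27, 36, 54, 72, 81, 108, 162, 216, 324, 648.
Compute 234^d (mod 703) for the divisors d until we hit 1:
234^1 ≡ 234 (mod 703)
234^2 ≡ 625 (mod 703)
234^3 ≡ 26 (mod 703)
234^4 ≡ 460 (mod 703)
234^6 ≡ 676 (mod 703)
234^8 ≡ 700 (mod 703)
234^9 ≡ 1 (mod 703) ✓
Therefore the multiplicative order of 234 modulo 703 is 9.

9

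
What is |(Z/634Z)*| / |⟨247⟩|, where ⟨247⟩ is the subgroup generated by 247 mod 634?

The order of 247 must divide φ(634) = φ(2)·φ(317) = 1·316 = 316 = 2^2 · 79.
Divisors of 316: 1, 2, 4, 79, 158, 316.
Evaluate successive powers at the divisors of 316:
247^1 ≡ 247 (mod 634)
247^2 ≡ 145 (mod 634)
247^4 ≡ 103 (mod 634)
247^79 ≡ 1 (mod 634) ✓
Thus |⟨247⟩| = ord(247) = 79.
Index = |(Z/634Z)^×| / |⟨247⟩| = 316 / 79 = 4.

4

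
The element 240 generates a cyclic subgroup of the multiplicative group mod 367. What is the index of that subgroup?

ord(240) | φ(367) = 367 − 1 = 366 = 2 · 3 · 61.
Divisors of 366: 1, 2, 3, 6, 61, 122, 183, 366.
Test each divisor d:
240^1 ≡ 240 (mod 367)
240^2 ≡ 348 (mod 367)
240^3 ≡ 211 (mod 367)
240^6 ≡ 114 (mod 367)
240^61 ≡ 83 (mod 367)
240^122 ≡ 283 (mod 367)
240^183 ≡ 1 (mod 367) ✓
The order of 240 is 183, so the subgroup it generates has 183 elements.
[(Z/367Z)^× : ⟨240⟩] = 366/183 = 2.

2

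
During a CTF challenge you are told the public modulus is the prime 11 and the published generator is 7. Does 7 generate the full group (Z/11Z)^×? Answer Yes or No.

φ(11) = 11 − 1 = 10 = 2 · 5.
7 is a primitive root mod 11 iff 7^(φ(11)/q) ≢ 1 for every prime q | φ(11), i.e. q ∈ {2, 5}.
7^5 ≡ 10 (mod 11)  [q = 2: ≢ 1 ✓]
7^2 ≡ 5 (mod 11)  [q = 5: ≢ 1 ✓]
None equal 1, so ord_11(7) = 10: 7 is a primitive root.

Yes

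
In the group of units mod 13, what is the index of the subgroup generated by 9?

ord(9) | φ(13) = 13 − 1 = 12 = 2^2 · 3.
Divisors of 12: 1, 2, 3, 4, 6, 12.
Compute 9^d (mod 13) for the divisors d until we hit 1:
9^1 ≡ 9
9^2 ≡ 3
9^3 ≡ 1
So ord_13(9) = 3, hence |⟨9⟩| = 3.
Index = |(Z/13Z)^×| / |⟨9⟩| = 12 / 3 = 4.

4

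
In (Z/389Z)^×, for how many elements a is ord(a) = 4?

2

φ(389) = 389 − 1 = 388 = 2^2 · 97.
Since (Z/389Z)^× is cyclic of order 388, the number of elements of order d is φ(d) when d | 388 and 0 otherwise.
4 = 2^2 divides 388, and φ(4) = 2.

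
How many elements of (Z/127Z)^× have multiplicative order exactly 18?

φ(127) = 127 − 1 = 126 = 2 · 3^2 · 7.
(Z/127Z)^× is cyclic (|G| = 126); a cyclic group of order m has exactly φ(d) elements of each order d | m, and none otherwise.
18 = 2 · 3^2 divides 126, and φ(18) = 6.

6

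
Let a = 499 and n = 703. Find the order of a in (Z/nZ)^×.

36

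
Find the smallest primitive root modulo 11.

2

φ(11) = 11 − 1 = 10 = 2 · 5.
Test candidates g = 2, 3, … against the prime factors q ∈ {2, 5} of φ(11): g is a generator iff g^(10/q) ≢ 1 for every such q.
g = 2: 2^5 ≡ 10; 2^2 ≡ 4 — none is 1, so 2 is a primitive root.
The smallest primitive root modulo 11 is 2.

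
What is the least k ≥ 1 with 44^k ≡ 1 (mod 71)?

70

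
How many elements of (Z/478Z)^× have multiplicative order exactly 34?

16

φ(478) = φ(2)·φ(239) = 1·238 = 238 = 2 · 7 · 17.
(Z/478Z)^× is cyclic (|G| = 238); a cyclic group of order m has exactly φ(d) elements of each order d | m, and none otherwise.
34 = 2 · 17 divides 238, and φ(34) = 16.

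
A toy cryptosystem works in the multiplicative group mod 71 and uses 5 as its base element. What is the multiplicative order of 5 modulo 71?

5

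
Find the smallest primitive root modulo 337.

10

φ(337) = 337 − 1 = 336 = 2^4 · 3 · 7.
Test candidates g = 2, 3, … against the prime factors q ∈ {2, 3, 7} of φ(337): g is a generator iff g^(336/q) ≢ 1 for every such q.
g = 2: 2^168 ≡ 1 — hits 1, so not a primitive root.
g = 3: 3^168 ≡ 1 — hits 1, so not a primitive root.
g = 4: 4^168 ≡ 1 — hits 1, so not a primitive root.
g = 5: 5^168 ≡ 336; 5^112 ≡ 1 — hits 1, so not a primitive root.
g = 6: 6^168 ≡ 1 — hits 1, so not a primitive root.
g = 7: 7^168 ≡ 1 — hits 1, so not a primitive root.
g = 8: 8^168 ≡ 1 — hits 1, so not a primitive root.
g = 9: 9^168 ≡ 1 — hits 1, so not a primitive root.
g = 10: 10^168 ≡ 336; 10^112 ≡ 128; 10^48 ≡ 175 — none is 1, so 10 is a primitive root.
The smallest primitive root modulo 337 is 10.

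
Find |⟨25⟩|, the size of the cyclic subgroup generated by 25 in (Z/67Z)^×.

11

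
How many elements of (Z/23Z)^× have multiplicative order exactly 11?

10

φ(23) = 23 − 1 = 22 = 2 · 11.
(Z/23Z)^× is cyclic (|G| = 22); a cyclic group of order m has exactly φ(d) elements of each order d | m, and none otherwise.
11 | 22, and φ(11) = 11 − 1 = 10.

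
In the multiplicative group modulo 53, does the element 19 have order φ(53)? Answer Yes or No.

Yes

φ(53) = 53 − 1 = 52 = 2^2 · 13.
Test 19^(52/q) mod 53 for each prime factor q of 52:
19^26 ≡ 52 (mod 53)  [q = 2: ≢ 1 ✓]
19^4 ≡ 47 (mod 53)  [q = 13: ≢ 1 ✓]
Every test exponent gives a nontrivial residue, hence 19 generates the full group.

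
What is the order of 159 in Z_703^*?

Since 159 ∈ (Z/703Z)^×, its order divides φ(703) = φ(19·37) = (19−1)·(37−1) = 18·36 = 648 = 2^3 · 3^4.
Divisors of 648: 1, 2, 3, 4, 6, 8, 9, 12, 18, 24, 27, 36, 54, 72, 81, 108, 162, 216, 324, 648.
Check 159^d mod 703 for each divisor in increasing order:
159^1 ≡ 159
159^2 ≡ 676
159^3 ≡ 628
159^4 ≡ 26
159^6 ≡ 1
So ord_703(159) = 6.

6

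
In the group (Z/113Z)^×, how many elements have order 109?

0

φ(113) = 113 − 1 = 112 = 2^4 · 7.
Since (Z/113Z)^× is cyclic of order 112, the number of elements of order d is φ(d) when d | 112 and 0 otherwise.
Here 112 is not a multiple of 109, so there are no elements of order 109.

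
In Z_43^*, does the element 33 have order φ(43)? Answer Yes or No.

φ(43) = 43 − 1 = 42 = 2 · 3 · 7.
It suffices to check that the order of 33 is not a proper divisor of 42: compute 33^(42/q) for q ∈ {2, 3, 7}.
33^21 ≡ 42 (mod 43)  [q = 2: ≢ 1 ✓]
33^14 ≡ 36 (mod 43)  [q = 3: ≢ 1 ✓]
33^6 ≡ 35 (mod 43)  [q = 7: ≢ 1 ✓]
None equal 1, so ord_43(33) = 42: 33 is a primitive root.

Yes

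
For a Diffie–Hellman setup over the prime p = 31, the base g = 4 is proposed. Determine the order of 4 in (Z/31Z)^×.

By Lagrange's theorem, ord_31(4) divides φ(31) = 31 − 1 = 30 = 2 · 3 · 5.
Divisors of 30: 1, 2, 3, 5, 6, 10, 15, 30.
Test each divisor d:
4^1 ≡ 4 (mod 31)
4^2 ≡ 16 (mod 31)
4^3 ≡ 2 (mod 31)
4^5 ≡ 1 (mod 31) ✓
Therefore the multiplicative order of 4 modulo 31 is 5.

5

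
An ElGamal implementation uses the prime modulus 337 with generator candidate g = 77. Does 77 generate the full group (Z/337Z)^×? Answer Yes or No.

No

φ(337) = 337 − 1 = 336 = 2^4 · 3 · 7.
An element g generates (Z/337Z)^× iff g^(336/q) ≢ 1 (mod 337) for each prime q ∈ {2, 3, 7}.
77^168 ≡ 336 (mod 337)  [q = 2: ≢ 1 ✓]
77^112 ≡ 1 (mod 337)  [q = 3: ≡ 1 ✗]
77^48 ≡ 52 (mod 337)  [q = 7: ≢ 1 ✓]
The check at q = 3 fails, so 77 generates a proper subgroup.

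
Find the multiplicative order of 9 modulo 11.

By Lagrange's theorem, ord_11(9) divides φ(11) = 11 − 1 = 10 = 2 · 5.
Divisors of 10: 1, 2, 5, 10.
Test each divisor d:
9^1 ≡ 9 (mod 11)
9^2 ≡ 4 (mod 11)
9^5 ≡ 1 (mod 11) ✓
Hence ord(9) = 5.

5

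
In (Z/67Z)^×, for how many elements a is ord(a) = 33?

20

φ(67) = 67 − 1 = 66 = 2 · 3 · 11.
(Z/67Z)^× is cyclic (|G| = 66); a cyclic group of order m has exactly φ(d) elements of each order d | m, and none otherwise.
33 = 3 · 11 divides 66, and φ(33) = 20.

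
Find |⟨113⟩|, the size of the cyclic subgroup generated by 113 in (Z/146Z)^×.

72

ord(113) | φ(146) = φ(2)·φ(73) = 1·72 = 72 = 2^3 · 3^2.
Divisors of 72: 1, 2, 3, 4, 6, 8, 9, 12, 18, 24, 36, 72.
Compute 113^d (mod 146) for the divisors d until we hit 1:
113^1 ≡ 113 (mod 146)
113^2 ≡ 67 (mod 146)
113^3 ≡ 125 (mod 146)
113^4 ≡ 109 (mod 146)
113^6 ≡ 3 (mod 146)
113^8 ≡ 55 (mod 146)
113^9 ≡ 83 (mod 146)
113^12 ≡ 9 (mod 146)
113^18 ≡ 27 (mod 146)
113^24 ≡ 81 (mod 146)
113^36 ≡ 145 (mod 146)
113^72 ≡ 1 (mod 146) ✓
The smallest such exponent is 72, so the order of 113 is 72.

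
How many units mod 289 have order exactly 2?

φ(289) = φ(17^2) = 17·(17−1) = 272 = 2^4 · 17.
In a cyclic group of order 272, there are φ(d) elements of order d for each divisor d of 272, and zero for non-divisors.
2 | 272, and φ(2) = 2 − 1 = 1.

1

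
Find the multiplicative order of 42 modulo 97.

32

The order of 42 must divide φ(97) = 97 − 1 = 96 = 2^5 · 3.
Divisors of 96: 1, 2, 3, 4, 6, 8, 12, 16, 24, 32, 48, 96.
Test each divisor d:
42^1 ≡ 42
42^2 ≡ 18
42^3 ≡ 77
42^4 ≡ 33
42^6 ≡ 12
42^8 ≡ 22
42^12 ≡ 47
42^16 ≡ 96
42^24 ≡ 75
42^32 ≡ 1
The smallest such exponent is 32, so the order of 42 is 32.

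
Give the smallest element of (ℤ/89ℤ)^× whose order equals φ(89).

3

φ(89) = 89 − 1 = 88 = 2^3 · 11.
Test candidates g = 2, 3, … against the prime factors q ∈ {2, 11} of φ(89): g is a generator iff g^(88/q) ≢ 1 for every such q.
g = 2: 2^44 ≡ 1 — hits 1, so not a primitive root.
g = 3: 3^44 ≡ 88; 3^8 ≡ 64 — none is 1, so 3 is a primitive root.
So 3 is the smallest generator of (Z/89Z)^×.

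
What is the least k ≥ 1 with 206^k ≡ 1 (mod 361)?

ord(206) | φ(361) = φ(19^2) = 19·(19−1) = 342 = 2 · 3^2 · 19.
Divisors of 342: 1, 2, 3, 6, 9, 18, 19, 38, 57, 114, 171, 342.
Evaluate successive powers at the divisors of 342:
206^1 ≡ 206 (mod 361)
206^2 ≡ 199 (mod 361)
206^3 ≡ 201 (mod 361)
206^6 ≡ 330 (mod 361)
206^9 ≡ 267 (mod 361)
206^18 ≡ 172 (mod 361)
206^19 ≡ 54 (mod 361)
206^38 ≡ 28 (mod 361)
206^57 ≡ 68 (mod 361)
206^114 ≡ 292 (mod 361)
206^171 ≡ 1 (mod 361) ✓
The smallest such exponent is 171, so the order of 206 is 171.

171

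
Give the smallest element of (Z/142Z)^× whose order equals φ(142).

φ(142) = φ(2)·φ(71) = 1·70 = 70 = 2 · 5 · 7.
Test candidates g = 2, 3, … against the prime factors q ∈ {2, 5, 7} of φ(142): g is a generator iff g^(70/q) ≢ 1 for every such q.
g = 2: gcd(2, 142) = 2 > 1, not a unit — skip.
g = 3: 3^35 ≡ 1 — hits 1, so not a primitive root.
g = 4: gcd(4, 142) = 2 > 1, not a unit — skip.
g = 5: 5^35 ≡ 1 — hits 1, so not a primitive root.
g = 6: gcd(6, 142) = 2 > 1, not a unit — skip.
g = 7: 7^35 ≡ 141; 7^14 ≡ 125; 7^10 ≡ 45 — none is 1, so 7 is a primitive root.
The smallest primitive root modulo 142 is 7.

7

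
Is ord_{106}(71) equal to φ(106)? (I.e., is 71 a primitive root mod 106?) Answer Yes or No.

φ(106) = φ(2)·φ(53) = 1·52 = 52 = 2^2 · 13.
Test 71^(52/q) mod 106 for each prime factor q of 52:
71^26 ≡ 105 (mod 106)  [q = 2: ≢ 1 ✓]
71^4 ≡ 89 (mod 106)  [q = 13: ≢ 1 ✓]
Every test exponent gives a nontrivial residue, hence 71 generates the full group.

Yes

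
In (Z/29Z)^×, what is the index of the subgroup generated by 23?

By Lagrange's theorem, ord_29(23) divides φ(29) = 29 − 1 = 28 = 2^2 · 7.
Divisors of 28: 1, 2, 4, 7, 14, 28.
Compute 23^d (mod 29) for the divisors d until we hit 1:
23^1 ≡ 23
23^2 ≡ 7
23^4 ≡ 20
23^7 ≡ 1
The order of 23 is 7, so the subgroup it generates has 7 elements.
Index = |(Z/29Z)^×| / |⟨23⟩| = 28 / 7 = 4.

4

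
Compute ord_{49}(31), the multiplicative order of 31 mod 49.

6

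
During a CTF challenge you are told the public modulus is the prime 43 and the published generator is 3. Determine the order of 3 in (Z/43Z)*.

Since 3 ∈ (Z/43Z)^×, its order divides φ(43) = 43 − 1 = 42 = 2 · 3 · 7.
Divisors of 42: 1, 2, 3, 6, 7, 14, 21, 42.
Check 3^d mod 43 for each divisor in increasing order:
3^1 ≡ 3 (mod 43)
3^2 ≡ 9 (mod 43)
3^3 ≡ 27 (mod 43)
3^6 ≡ 41 (mod 43)
3^7 ≡ 37 (mod 43)
3^14 ≡ 36 (mod 43)
3^21 ≡ 42 (mod 43)
3^42 ≡ 1 (mod 43) ✓
Therefore the multiplicative order of 3 modulo 43 is 42.

42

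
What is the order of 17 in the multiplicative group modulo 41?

40

ord(17) | φ(41) = 41 − 1 = 40 = 2^3 · 5.
Divisors of 40: 1, 2, 4, 5, 8, 10, 20, 40.
Evaluate successive powers at the divisors of 40:
17^1 ≡ 17
17^2 ≡ 2
17^4 ≡ 4
17^5 ≡ 27
17^8 ≡ 16
17^10 ≡ 32
17^20 ≡ 40
17^40 ≡ 1
Therefore the multiplicative order of 17 modulo 41 is 40.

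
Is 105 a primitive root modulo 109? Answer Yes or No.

φ(109) = 109 − 1 = 108 = 2^2 · 3^3.
Test 105^(108/q) mod 109 for each prime factor q of 108:
105^54 ≡ 1 (mod 109)  [q = 2: ≡ 1 ✗]
105^36 ≡ 1 (mod 109)  [q = 3: ≡ 1 ✗]
105^54 ≡ 1 shows ord(105) | 54, strictly less than φ(109); not a primitive root.

No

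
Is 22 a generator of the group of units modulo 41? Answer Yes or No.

Yes

φ(41) = 41 − 1 = 40 = 2^3 · 5.
22 is a primitive root mod 41 iff 22^(φ(41)/q) ≢ 1 for every prime q | φ(41), i.e. q ∈ {2, 5}.
22^20 ≡ 40 (mod 41)  [q = 2: ≢ 1 ✓]
22^8 ≡ 37 (mod 41)  [q = 5: ≢ 1 ✓]
None equal 1, so ord_41(22) = 40: 22 is a primitive root.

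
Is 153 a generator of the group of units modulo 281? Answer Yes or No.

No

φ(281) = 281 − 1 = 280 = 2^3 · 5 · 7.
153 is a primitive root mod 281 iff 153^(φ(281)/q) ≢ 1 for every prime q | φ(281), i.e. q ∈ {2, 5, 7}.
153^140 ≡ 1 (mod 281)  [q = 2: ≡ 1 ✗]
153^56 ≡ 153 (mod 281)  [q = 5: ≢ 1 ✓]
153^40 ≡ 1 (mod 281)  [q = 7: ≡ 1 ✗]
Since 153^140 ≡ 1, the order of 153 divides 140 < 280, so 153 is not a primitive root.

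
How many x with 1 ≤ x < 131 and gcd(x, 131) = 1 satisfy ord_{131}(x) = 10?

φ(131) = 131 − 1 = 130 = 2 · 5 · 13.
Since (Z/131Z)^× is cyclic of order 130, the number of elements of order d is φ(d) when d | 130 and 0 otherwise.
10 = 2 · 5 divides 130, and φ(10) = 4.

4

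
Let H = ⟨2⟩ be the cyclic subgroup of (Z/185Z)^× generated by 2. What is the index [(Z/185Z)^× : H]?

4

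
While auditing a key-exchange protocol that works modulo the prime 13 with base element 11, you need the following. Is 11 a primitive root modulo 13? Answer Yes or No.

Yes

φ(13) = 13 − 1 = 12 = 2^2 · 3.
An element g generates (Z/13Z)^× iff g^(12/q) ≢ 1 (mod 13) for each prime q ∈ {2, 3}.
11^6 ≡ 12 (mod 13)  [q = 2: ≢ 1 ✓]
11^4 ≡ 3 (mod 13)  [q = 3: ≢ 1 ✓]
None equal 1, so ord_13(11) = 12: 11 is a primitive root.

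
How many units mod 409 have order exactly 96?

0

φ(409) = 409 − 1 = 408 = 2^3 · 3 · 17.
Since (Z/409Z)^× is cyclic of order 408, the number of elements of order d is φ(d) when d | 408 and 0 otherwise.
Here 408 is not a multiple of 96, so there are no elements of order 96.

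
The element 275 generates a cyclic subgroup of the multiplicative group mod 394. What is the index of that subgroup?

1

By Lagrange's theorem, ord_394(275) divides φ(394) = φ(2)·φ(197) = 1·196 = 196 = 2^2 · 7^2.
Divisors of 196: 1, 2, 4, 7, 14, 28, 49, 98, 196.
Evaluate successive powers at the divisors of 196:
275^1 ≡ 275
275^2 ≡ 371
275^4 ≡ 135
275^7 ≡ 317
275^14 ≡ 19
275^28 ≡ 361
275^49 ≡ 211
275^98 ≡ 393
275^196 ≡ 1
The order of 275 is 196, so the subgroup it generates has 196 elements.
[(Z/394Z)^× : ⟨275⟩] = 196/196 = 1.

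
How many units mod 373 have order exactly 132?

0

φ(373) = 373 − 1 = 372 = 2^2 · 3 · 31.
(Z/373Z)^× is cyclic (|G| = 372); a cyclic group of order m has exactly φ(d) elements of each order d | m, and none otherwise.
Here 372 is not a multiple of 132, so there are no elements of order 132.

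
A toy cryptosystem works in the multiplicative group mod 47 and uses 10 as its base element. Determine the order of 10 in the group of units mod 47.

46

By Lagrange's theorem, ord_47(10) divides φ(47) = 47 − 1 = 46 = 2 · 23.
Divisors of 46: 1, 2, 23, 46.
Check 10^d mod 47 for each divisor in increasing order:
10^1 ≡ 10 (mod 47)
10^2 ≡ 6 (mod 47)
10^23 ≡ 46 (mod 47)
10^46 ≡ 1 (mod 47) ✓
Therefore the multiplicative order of 10 modulo 47 is 46.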